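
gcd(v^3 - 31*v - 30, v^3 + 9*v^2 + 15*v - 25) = v + 5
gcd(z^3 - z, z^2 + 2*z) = z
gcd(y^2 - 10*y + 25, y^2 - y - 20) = y - 5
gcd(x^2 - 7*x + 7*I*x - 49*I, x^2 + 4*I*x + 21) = x + 7*I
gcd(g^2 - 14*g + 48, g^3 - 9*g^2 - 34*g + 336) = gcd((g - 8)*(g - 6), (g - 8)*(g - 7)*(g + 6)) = g - 8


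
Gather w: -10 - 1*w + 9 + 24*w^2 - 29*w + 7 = 24*w^2 - 30*w + 6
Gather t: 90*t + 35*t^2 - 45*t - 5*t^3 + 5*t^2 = -5*t^3 + 40*t^2 + 45*t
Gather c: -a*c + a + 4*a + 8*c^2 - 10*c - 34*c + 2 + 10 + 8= 5*a + 8*c^2 + c*(-a - 44) + 20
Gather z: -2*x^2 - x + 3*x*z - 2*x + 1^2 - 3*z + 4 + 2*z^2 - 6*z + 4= -2*x^2 - 3*x + 2*z^2 + z*(3*x - 9) + 9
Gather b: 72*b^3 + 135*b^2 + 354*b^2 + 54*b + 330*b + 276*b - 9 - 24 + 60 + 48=72*b^3 + 489*b^2 + 660*b + 75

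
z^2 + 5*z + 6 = (z + 2)*(z + 3)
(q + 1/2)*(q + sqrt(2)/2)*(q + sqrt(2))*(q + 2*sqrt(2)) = q^4 + q^3/2 + 7*sqrt(2)*q^3/2 + 7*sqrt(2)*q^2/4 + 7*q^2 + 2*sqrt(2)*q + 7*q/2 + sqrt(2)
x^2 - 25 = (x - 5)*(x + 5)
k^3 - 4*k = k*(k - 2)*(k + 2)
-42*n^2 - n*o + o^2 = (-7*n + o)*(6*n + o)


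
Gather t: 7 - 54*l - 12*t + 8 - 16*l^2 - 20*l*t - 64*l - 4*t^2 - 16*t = -16*l^2 - 118*l - 4*t^2 + t*(-20*l - 28) + 15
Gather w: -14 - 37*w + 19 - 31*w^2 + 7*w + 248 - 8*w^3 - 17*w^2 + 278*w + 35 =-8*w^3 - 48*w^2 + 248*w + 288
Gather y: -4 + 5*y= 5*y - 4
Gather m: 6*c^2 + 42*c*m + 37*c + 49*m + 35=6*c^2 + 37*c + m*(42*c + 49) + 35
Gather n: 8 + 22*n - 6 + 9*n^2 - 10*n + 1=9*n^2 + 12*n + 3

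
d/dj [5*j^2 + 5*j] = 10*j + 5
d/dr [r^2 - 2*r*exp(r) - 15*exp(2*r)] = -2*r*exp(r) + 2*r - 30*exp(2*r) - 2*exp(r)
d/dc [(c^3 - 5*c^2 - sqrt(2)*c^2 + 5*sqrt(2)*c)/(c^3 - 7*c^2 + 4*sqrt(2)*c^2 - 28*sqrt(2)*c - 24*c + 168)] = (c*(c^2 - 5*c - sqrt(2)*c + 5*sqrt(2))*(-3*c^2 - 8*sqrt(2)*c + 14*c + 24 + 28*sqrt(2)) + (3*c^2 - 10*c - 2*sqrt(2)*c + 5*sqrt(2))*(c^3 - 7*c^2 + 4*sqrt(2)*c^2 - 28*sqrt(2)*c - 24*c + 168))/(c^3 - 7*c^2 + 4*sqrt(2)*c^2 - 28*sqrt(2)*c - 24*c + 168)^2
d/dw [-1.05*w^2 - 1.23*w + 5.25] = -2.1*w - 1.23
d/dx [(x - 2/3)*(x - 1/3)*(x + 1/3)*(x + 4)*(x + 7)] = 5*x^4 + 124*x^3/3 + 185*x^2/3 - 1070*x/27 - 62/27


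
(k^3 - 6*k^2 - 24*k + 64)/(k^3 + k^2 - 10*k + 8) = (k - 8)/(k - 1)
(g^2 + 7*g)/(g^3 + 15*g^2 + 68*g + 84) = g/(g^2 + 8*g + 12)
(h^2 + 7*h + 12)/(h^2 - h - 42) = (h^2 + 7*h + 12)/(h^2 - h - 42)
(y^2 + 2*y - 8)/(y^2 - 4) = (y + 4)/(y + 2)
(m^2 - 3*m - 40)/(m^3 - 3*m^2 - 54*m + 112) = (m + 5)/(m^2 + 5*m - 14)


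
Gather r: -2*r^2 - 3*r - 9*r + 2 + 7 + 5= -2*r^2 - 12*r + 14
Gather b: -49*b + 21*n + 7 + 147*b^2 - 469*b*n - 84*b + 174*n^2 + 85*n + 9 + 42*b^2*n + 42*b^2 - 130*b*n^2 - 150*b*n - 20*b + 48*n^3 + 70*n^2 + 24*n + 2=b^2*(42*n + 189) + b*(-130*n^2 - 619*n - 153) + 48*n^3 + 244*n^2 + 130*n + 18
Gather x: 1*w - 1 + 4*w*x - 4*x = w + x*(4*w - 4) - 1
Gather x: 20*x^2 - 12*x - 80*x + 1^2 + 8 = 20*x^2 - 92*x + 9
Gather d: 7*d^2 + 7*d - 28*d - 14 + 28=7*d^2 - 21*d + 14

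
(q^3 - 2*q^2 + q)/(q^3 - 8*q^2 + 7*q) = (q - 1)/(q - 7)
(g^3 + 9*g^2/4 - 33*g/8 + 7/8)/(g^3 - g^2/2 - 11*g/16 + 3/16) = 2*(2*g + 7)/(4*g + 3)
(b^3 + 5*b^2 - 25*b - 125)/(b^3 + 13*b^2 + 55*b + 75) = (b - 5)/(b + 3)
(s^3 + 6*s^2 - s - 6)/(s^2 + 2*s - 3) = (s^2 + 7*s + 6)/(s + 3)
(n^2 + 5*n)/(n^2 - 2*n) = (n + 5)/(n - 2)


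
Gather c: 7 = 7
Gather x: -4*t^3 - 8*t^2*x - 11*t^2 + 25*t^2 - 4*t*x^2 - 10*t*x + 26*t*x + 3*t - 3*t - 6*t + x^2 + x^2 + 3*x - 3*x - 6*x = -4*t^3 + 14*t^2 - 6*t + x^2*(2 - 4*t) + x*(-8*t^2 + 16*t - 6)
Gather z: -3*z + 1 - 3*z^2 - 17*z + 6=-3*z^2 - 20*z + 7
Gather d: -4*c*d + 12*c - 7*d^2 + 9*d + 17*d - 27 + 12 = 12*c - 7*d^2 + d*(26 - 4*c) - 15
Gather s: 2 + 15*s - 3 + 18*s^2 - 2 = 18*s^2 + 15*s - 3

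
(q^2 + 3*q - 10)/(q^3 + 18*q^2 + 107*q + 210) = (q - 2)/(q^2 + 13*q + 42)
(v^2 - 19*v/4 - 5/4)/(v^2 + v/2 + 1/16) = 4*(v - 5)/(4*v + 1)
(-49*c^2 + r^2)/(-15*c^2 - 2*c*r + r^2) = (49*c^2 - r^2)/(15*c^2 + 2*c*r - r^2)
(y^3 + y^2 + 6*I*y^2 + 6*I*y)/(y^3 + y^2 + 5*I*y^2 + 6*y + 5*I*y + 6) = y/(y - I)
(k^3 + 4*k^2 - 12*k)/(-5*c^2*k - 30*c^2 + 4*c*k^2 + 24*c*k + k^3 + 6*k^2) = k*(2 - k)/(5*c^2 - 4*c*k - k^2)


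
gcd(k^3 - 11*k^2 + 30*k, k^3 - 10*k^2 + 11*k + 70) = k - 5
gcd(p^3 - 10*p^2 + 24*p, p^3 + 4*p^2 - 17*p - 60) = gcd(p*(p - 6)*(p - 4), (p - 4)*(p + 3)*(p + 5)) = p - 4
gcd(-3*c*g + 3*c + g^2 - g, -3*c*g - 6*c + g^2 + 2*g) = 3*c - g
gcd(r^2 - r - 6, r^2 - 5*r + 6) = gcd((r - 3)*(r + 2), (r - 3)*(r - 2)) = r - 3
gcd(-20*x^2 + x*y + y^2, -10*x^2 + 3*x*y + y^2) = 5*x + y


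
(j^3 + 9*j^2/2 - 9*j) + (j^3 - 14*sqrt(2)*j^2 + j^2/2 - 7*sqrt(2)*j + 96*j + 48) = 2*j^3 - 14*sqrt(2)*j^2 + 5*j^2 - 7*sqrt(2)*j + 87*j + 48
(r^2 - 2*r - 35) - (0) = r^2 - 2*r - 35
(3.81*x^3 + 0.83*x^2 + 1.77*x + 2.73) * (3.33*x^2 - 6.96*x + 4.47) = 12.6873*x^5 - 23.7537*x^4 + 17.148*x^3 + 0.481799999999998*x^2 - 11.0889*x + 12.2031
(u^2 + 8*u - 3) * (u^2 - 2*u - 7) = u^4 + 6*u^3 - 26*u^2 - 50*u + 21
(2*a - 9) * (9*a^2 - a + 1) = 18*a^3 - 83*a^2 + 11*a - 9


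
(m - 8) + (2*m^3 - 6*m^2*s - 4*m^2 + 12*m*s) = 2*m^3 - 6*m^2*s - 4*m^2 + 12*m*s + m - 8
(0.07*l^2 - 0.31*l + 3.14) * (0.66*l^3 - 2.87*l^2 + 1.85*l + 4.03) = 0.0462*l^5 - 0.4055*l^4 + 3.0916*l^3 - 9.3032*l^2 + 4.5597*l + 12.6542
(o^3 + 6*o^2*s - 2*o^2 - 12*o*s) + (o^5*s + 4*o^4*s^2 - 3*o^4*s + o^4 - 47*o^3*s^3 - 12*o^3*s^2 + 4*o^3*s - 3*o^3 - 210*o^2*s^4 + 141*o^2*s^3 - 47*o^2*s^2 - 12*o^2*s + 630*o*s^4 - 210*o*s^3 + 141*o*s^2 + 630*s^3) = o^5*s + 4*o^4*s^2 - 3*o^4*s + o^4 - 47*o^3*s^3 - 12*o^3*s^2 + 4*o^3*s - 2*o^3 - 210*o^2*s^4 + 141*o^2*s^3 - 47*o^2*s^2 - 6*o^2*s - 2*o^2 + 630*o*s^4 - 210*o*s^3 + 141*o*s^2 - 12*o*s + 630*s^3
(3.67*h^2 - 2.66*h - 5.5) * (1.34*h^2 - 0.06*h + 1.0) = 4.9178*h^4 - 3.7846*h^3 - 3.5404*h^2 - 2.33*h - 5.5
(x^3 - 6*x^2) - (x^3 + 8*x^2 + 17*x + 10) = -14*x^2 - 17*x - 10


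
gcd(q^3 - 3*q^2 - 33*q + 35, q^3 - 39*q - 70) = q^2 - 2*q - 35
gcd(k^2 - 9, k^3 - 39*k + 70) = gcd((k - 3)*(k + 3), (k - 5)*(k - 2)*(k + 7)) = 1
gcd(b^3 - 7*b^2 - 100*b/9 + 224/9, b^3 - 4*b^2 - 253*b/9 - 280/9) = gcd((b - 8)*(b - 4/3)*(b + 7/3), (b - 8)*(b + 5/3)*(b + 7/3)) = b^2 - 17*b/3 - 56/3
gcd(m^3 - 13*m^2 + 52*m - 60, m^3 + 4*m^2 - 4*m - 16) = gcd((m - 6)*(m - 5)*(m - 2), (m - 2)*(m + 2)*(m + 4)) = m - 2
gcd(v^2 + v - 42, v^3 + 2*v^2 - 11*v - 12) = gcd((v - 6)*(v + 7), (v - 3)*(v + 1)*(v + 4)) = 1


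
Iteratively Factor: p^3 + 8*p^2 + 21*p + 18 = (p + 2)*(p^2 + 6*p + 9) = (p + 2)*(p + 3)*(p + 3)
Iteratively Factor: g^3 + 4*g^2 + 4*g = (g + 2)*(g^2 + 2*g) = (g + 2)^2*(g)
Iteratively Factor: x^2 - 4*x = (x - 4)*(x)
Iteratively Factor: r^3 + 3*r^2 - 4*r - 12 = (r + 2)*(r^2 + r - 6) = (r - 2)*(r + 2)*(r + 3)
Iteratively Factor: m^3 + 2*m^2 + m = (m + 1)*(m^2 + m) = m*(m + 1)*(m + 1)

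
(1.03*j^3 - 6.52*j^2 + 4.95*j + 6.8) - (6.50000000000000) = 1.03*j^3 - 6.52*j^2 + 4.95*j + 0.3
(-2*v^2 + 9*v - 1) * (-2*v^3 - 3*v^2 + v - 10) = 4*v^5 - 12*v^4 - 27*v^3 + 32*v^2 - 91*v + 10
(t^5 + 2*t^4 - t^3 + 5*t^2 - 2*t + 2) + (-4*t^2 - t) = t^5 + 2*t^4 - t^3 + t^2 - 3*t + 2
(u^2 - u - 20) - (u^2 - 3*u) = 2*u - 20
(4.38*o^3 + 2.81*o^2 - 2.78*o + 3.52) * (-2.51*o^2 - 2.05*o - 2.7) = -10.9938*o^5 - 16.0321*o^4 - 10.6087*o^3 - 10.7232*o^2 + 0.290000000000001*o - 9.504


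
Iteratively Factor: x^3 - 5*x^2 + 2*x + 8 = (x + 1)*(x^2 - 6*x + 8) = (x - 2)*(x + 1)*(x - 4)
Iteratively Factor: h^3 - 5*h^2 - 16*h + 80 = (h + 4)*(h^2 - 9*h + 20) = (h - 4)*(h + 4)*(h - 5)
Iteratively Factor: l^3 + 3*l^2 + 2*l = (l + 2)*(l^2 + l) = (l + 1)*(l + 2)*(l)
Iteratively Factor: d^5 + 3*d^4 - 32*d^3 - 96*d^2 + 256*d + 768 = (d - 4)*(d^4 + 7*d^3 - 4*d^2 - 112*d - 192) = (d - 4)^2*(d^3 + 11*d^2 + 40*d + 48) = (d - 4)^2*(d + 4)*(d^2 + 7*d + 12) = (d - 4)^2*(d + 4)^2*(d + 3)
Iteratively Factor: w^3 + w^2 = (w)*(w^2 + w) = w^2*(w + 1)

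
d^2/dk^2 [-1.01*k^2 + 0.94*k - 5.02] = -2.02000000000000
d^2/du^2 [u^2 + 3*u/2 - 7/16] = 2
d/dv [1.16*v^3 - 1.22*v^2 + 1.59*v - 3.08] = 3.48*v^2 - 2.44*v + 1.59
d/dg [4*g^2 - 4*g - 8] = 8*g - 4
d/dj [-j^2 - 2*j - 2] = -2*j - 2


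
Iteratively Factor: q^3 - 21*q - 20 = (q - 5)*(q^2 + 5*q + 4) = (q - 5)*(q + 1)*(q + 4)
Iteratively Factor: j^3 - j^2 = (j)*(j^2 - j) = j*(j - 1)*(j)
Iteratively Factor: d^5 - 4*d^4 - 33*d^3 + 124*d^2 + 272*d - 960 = (d + 4)*(d^4 - 8*d^3 - d^2 + 128*d - 240) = (d - 3)*(d + 4)*(d^3 - 5*d^2 - 16*d + 80) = (d - 4)*(d - 3)*(d + 4)*(d^2 - d - 20) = (d - 4)*(d - 3)*(d + 4)^2*(d - 5)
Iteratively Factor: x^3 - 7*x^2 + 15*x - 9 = (x - 3)*(x^2 - 4*x + 3) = (x - 3)*(x - 1)*(x - 3)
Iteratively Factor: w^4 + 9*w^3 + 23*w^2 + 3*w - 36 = (w + 3)*(w^3 + 6*w^2 + 5*w - 12) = (w - 1)*(w + 3)*(w^2 + 7*w + 12) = (w - 1)*(w + 3)*(w + 4)*(w + 3)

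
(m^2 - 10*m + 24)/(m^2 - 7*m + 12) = (m - 6)/(m - 3)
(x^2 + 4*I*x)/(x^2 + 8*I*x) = (x + 4*I)/(x + 8*I)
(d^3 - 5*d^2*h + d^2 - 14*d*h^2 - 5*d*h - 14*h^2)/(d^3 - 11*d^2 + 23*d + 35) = (d^2 - 5*d*h - 14*h^2)/(d^2 - 12*d + 35)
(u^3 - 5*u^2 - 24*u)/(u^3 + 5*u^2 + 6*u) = (u - 8)/(u + 2)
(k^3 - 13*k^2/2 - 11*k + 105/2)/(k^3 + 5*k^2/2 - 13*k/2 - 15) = (k - 7)/(k + 2)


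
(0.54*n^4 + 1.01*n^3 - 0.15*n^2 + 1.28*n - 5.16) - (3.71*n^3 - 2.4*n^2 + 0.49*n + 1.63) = 0.54*n^4 - 2.7*n^3 + 2.25*n^2 + 0.79*n - 6.79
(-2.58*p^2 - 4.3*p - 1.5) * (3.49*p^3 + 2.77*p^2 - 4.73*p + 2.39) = -9.0042*p^5 - 22.1536*p^4 - 4.9426*p^3 + 10.0178*p^2 - 3.182*p - 3.585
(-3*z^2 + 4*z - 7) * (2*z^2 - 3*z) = -6*z^4 + 17*z^3 - 26*z^2 + 21*z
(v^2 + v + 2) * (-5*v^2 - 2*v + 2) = -5*v^4 - 7*v^3 - 10*v^2 - 2*v + 4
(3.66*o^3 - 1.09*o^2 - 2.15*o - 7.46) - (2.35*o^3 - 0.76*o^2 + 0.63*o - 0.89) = 1.31*o^3 - 0.33*o^2 - 2.78*o - 6.57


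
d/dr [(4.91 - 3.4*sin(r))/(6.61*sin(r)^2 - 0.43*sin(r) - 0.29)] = (22.474*sin(r)^2 - 64.9102*sin(r) + 3.0973)*cos(r)/(43.6921*sin(r)^4 - 5.6846*sin(r)^3 - 3.6489*sin(r)^2 + 0.2494*sin(r) + 0.0841)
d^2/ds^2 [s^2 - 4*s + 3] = 2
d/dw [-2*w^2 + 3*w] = 3 - 4*w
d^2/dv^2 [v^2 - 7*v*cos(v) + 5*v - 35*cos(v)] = 7*v*cos(v) + 14*sin(v) + 35*cos(v) + 2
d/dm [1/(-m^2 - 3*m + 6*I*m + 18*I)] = (2*m + 3 - 6*I)/(m^2 + 3*m - 6*I*m - 18*I)^2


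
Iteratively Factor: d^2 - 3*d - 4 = (d + 1)*(d - 4)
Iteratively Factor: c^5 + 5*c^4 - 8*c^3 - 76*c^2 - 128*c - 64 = (c + 2)*(c^4 + 3*c^3 - 14*c^2 - 48*c - 32) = (c + 2)*(c + 4)*(c^3 - c^2 - 10*c - 8) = (c + 1)*(c + 2)*(c + 4)*(c^2 - 2*c - 8) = (c - 4)*(c + 1)*(c + 2)*(c + 4)*(c + 2)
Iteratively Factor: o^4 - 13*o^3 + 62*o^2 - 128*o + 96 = (o - 2)*(o^3 - 11*o^2 + 40*o - 48) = (o - 4)*(o - 2)*(o^2 - 7*o + 12) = (o - 4)^2*(o - 2)*(o - 3)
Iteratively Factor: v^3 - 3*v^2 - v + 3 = (v - 1)*(v^2 - 2*v - 3) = (v - 3)*(v - 1)*(v + 1)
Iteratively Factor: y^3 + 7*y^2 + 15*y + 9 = (y + 3)*(y^2 + 4*y + 3) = (y + 1)*(y + 3)*(y + 3)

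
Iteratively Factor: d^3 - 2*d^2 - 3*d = (d)*(d^2 - 2*d - 3) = d*(d - 3)*(d + 1)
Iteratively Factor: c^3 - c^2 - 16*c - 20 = (c - 5)*(c^2 + 4*c + 4) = (c - 5)*(c + 2)*(c + 2)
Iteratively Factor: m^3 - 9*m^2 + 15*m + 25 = (m - 5)*(m^2 - 4*m - 5) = (m - 5)*(m + 1)*(m - 5)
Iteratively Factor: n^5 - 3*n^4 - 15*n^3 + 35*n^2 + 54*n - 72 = (n - 1)*(n^4 - 2*n^3 - 17*n^2 + 18*n + 72) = (n - 1)*(n + 2)*(n^3 - 4*n^2 - 9*n + 36) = (n - 4)*(n - 1)*(n + 2)*(n^2 - 9) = (n - 4)*(n - 3)*(n - 1)*(n + 2)*(n + 3)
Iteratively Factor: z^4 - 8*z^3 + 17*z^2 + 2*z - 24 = (z + 1)*(z^3 - 9*z^2 + 26*z - 24) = (z - 3)*(z + 1)*(z^2 - 6*z + 8) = (z - 3)*(z - 2)*(z + 1)*(z - 4)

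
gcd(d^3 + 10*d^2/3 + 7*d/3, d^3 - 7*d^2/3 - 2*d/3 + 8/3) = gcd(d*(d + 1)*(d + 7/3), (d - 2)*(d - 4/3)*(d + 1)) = d + 1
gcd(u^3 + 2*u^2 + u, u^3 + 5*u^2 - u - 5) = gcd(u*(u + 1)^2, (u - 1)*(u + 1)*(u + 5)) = u + 1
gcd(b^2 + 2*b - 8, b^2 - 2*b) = b - 2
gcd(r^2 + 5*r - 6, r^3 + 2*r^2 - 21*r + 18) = r^2 + 5*r - 6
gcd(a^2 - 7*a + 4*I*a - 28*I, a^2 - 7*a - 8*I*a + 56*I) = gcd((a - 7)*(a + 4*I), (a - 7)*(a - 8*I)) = a - 7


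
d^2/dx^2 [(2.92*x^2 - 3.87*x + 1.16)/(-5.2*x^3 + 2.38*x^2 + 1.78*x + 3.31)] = (-157.9136*x^6 + 627.8688*x^5 - 825.93264*x^4 - 333.703528*x^3 + 962.341872*x^2 - 332.20338*x - 98.660348)/(140.608*x^9 - 193.0656*x^8 - 56.02896*x^7 - 149.812792*x^6 + 264.966504*x^5 + 104.954292*x^4 + 81.140504*x^3 - 109.688766*x^2 - 58.505574*x - 36.264691)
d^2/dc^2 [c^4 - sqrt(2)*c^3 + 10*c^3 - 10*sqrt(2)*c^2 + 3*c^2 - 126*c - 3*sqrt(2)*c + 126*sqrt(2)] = 12*c^2 - 6*sqrt(2)*c + 60*c - 20*sqrt(2) + 6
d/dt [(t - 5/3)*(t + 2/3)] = 2*t - 1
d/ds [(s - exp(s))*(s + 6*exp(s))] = 5*s*exp(s) + 2*s - 12*exp(2*s) + 5*exp(s)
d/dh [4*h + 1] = 4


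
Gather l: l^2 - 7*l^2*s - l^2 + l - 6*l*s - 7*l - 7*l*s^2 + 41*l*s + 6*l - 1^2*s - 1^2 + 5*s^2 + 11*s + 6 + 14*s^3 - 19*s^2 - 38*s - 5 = -7*l^2*s + l*(-7*s^2 + 35*s) + 14*s^3 - 14*s^2 - 28*s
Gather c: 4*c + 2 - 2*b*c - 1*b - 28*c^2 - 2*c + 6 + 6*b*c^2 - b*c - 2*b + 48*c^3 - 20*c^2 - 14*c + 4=-3*b + 48*c^3 + c^2*(6*b - 48) + c*(-3*b - 12) + 12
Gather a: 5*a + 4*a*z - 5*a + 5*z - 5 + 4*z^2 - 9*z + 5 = 4*a*z + 4*z^2 - 4*z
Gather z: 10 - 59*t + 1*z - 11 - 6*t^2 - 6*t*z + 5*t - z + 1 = -6*t^2 - 6*t*z - 54*t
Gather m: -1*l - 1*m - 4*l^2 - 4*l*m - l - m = -4*l^2 - 2*l + m*(-4*l - 2)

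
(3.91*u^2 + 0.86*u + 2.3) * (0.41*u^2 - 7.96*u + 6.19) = 1.6031*u^4 - 30.771*u^3 + 18.3003*u^2 - 12.9846*u + 14.237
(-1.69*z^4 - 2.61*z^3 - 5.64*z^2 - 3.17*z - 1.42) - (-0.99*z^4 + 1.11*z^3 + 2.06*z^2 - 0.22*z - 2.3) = -0.7*z^4 - 3.72*z^3 - 7.7*z^2 - 2.95*z + 0.88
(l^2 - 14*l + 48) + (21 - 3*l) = l^2 - 17*l + 69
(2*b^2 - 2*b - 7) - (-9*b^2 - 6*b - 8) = 11*b^2 + 4*b + 1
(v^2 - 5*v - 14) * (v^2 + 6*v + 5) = v^4 + v^3 - 39*v^2 - 109*v - 70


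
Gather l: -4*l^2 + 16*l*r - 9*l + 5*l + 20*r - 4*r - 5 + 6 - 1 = -4*l^2 + l*(16*r - 4) + 16*r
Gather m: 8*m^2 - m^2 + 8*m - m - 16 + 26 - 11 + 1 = 7*m^2 + 7*m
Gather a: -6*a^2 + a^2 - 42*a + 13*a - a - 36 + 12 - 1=-5*a^2 - 30*a - 25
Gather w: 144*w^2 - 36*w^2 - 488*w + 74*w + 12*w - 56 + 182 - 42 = 108*w^2 - 402*w + 84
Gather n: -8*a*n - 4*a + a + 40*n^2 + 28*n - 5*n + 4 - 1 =-3*a + 40*n^2 + n*(23 - 8*a) + 3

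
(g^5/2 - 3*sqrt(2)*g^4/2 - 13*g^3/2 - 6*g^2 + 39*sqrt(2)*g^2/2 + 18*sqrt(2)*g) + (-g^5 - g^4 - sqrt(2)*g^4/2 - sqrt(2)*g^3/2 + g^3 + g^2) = -g^5/2 - 2*sqrt(2)*g^4 - g^4 - 11*g^3/2 - sqrt(2)*g^3/2 - 5*g^2 + 39*sqrt(2)*g^2/2 + 18*sqrt(2)*g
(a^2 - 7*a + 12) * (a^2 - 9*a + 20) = a^4 - 16*a^3 + 95*a^2 - 248*a + 240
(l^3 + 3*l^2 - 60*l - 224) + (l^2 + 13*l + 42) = l^3 + 4*l^2 - 47*l - 182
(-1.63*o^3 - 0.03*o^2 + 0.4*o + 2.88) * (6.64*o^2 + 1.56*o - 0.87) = -10.8232*o^5 - 2.742*o^4 + 4.0273*o^3 + 19.7733*o^2 + 4.1448*o - 2.5056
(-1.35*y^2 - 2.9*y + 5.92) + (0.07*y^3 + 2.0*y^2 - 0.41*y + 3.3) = 0.07*y^3 + 0.65*y^2 - 3.31*y + 9.22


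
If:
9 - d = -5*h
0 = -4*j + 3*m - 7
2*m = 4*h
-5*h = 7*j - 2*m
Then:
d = 659/46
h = 49/46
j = -7/46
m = 49/23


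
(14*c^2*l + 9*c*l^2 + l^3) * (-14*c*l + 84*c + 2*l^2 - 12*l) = -196*c^3*l^2 + 1176*c^3*l - 98*c^2*l^3 + 588*c^2*l^2 + 4*c*l^4 - 24*c*l^3 + 2*l^5 - 12*l^4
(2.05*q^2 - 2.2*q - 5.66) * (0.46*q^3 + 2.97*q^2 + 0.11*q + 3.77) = 0.943*q^5 + 5.0765*q^4 - 8.9121*q^3 - 9.3237*q^2 - 8.9166*q - 21.3382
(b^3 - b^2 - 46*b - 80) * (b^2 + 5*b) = b^5 + 4*b^4 - 51*b^3 - 310*b^2 - 400*b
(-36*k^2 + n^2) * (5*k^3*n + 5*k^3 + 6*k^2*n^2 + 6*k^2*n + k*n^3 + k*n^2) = -180*k^5*n - 180*k^5 - 216*k^4*n^2 - 216*k^4*n - 31*k^3*n^3 - 31*k^3*n^2 + 6*k^2*n^4 + 6*k^2*n^3 + k*n^5 + k*n^4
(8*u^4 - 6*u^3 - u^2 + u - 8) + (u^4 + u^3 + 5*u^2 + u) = 9*u^4 - 5*u^3 + 4*u^2 + 2*u - 8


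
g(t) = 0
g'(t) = 0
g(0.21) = 0.00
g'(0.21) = 0.00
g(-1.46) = 0.00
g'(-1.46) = 0.00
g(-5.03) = 0.00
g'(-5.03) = 0.00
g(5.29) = 0.00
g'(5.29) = 0.00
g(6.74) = 0.00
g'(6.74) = 0.00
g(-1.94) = 0.00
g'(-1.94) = 0.00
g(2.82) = 0.00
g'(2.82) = 0.00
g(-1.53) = 0.00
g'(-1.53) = 0.00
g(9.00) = 0.00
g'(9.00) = 0.00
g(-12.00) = 0.00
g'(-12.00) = 0.00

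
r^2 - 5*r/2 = r*(r - 5/2)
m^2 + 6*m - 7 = (m - 1)*(m + 7)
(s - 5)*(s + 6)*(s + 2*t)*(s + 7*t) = s^4 + 9*s^3*t + s^3 + 14*s^2*t^2 + 9*s^2*t - 30*s^2 + 14*s*t^2 - 270*s*t - 420*t^2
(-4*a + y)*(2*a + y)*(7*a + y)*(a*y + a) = -56*a^4*y - 56*a^4 - 22*a^3*y^2 - 22*a^3*y + 5*a^2*y^3 + 5*a^2*y^2 + a*y^4 + a*y^3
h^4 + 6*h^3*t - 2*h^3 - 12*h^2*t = h^2*(h - 2)*(h + 6*t)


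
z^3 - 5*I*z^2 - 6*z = z*(z - 3*I)*(z - 2*I)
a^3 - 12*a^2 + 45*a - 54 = (a - 6)*(a - 3)^2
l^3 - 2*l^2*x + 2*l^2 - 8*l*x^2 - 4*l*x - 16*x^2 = (l + 2)*(l - 4*x)*(l + 2*x)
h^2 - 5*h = h*(h - 5)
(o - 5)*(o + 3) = o^2 - 2*o - 15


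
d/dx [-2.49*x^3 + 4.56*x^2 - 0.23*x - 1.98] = -7.47*x^2 + 9.12*x - 0.23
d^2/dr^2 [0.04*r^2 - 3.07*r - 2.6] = 0.0800000000000000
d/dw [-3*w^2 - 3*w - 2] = -6*w - 3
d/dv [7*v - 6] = 7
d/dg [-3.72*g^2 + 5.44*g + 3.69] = 5.44 - 7.44*g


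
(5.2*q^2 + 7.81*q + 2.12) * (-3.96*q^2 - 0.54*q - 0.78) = -20.592*q^4 - 33.7356*q^3 - 16.6686*q^2 - 7.2366*q - 1.6536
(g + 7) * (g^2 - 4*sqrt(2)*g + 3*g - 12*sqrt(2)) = g^3 - 4*sqrt(2)*g^2 + 10*g^2 - 40*sqrt(2)*g + 21*g - 84*sqrt(2)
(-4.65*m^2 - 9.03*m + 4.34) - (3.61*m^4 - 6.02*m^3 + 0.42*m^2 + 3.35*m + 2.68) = -3.61*m^4 + 6.02*m^3 - 5.07*m^2 - 12.38*m + 1.66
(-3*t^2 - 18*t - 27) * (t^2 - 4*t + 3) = -3*t^4 - 6*t^3 + 36*t^2 + 54*t - 81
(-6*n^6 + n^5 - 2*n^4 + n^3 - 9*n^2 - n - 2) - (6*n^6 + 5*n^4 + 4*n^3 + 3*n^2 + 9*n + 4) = -12*n^6 + n^5 - 7*n^4 - 3*n^3 - 12*n^2 - 10*n - 6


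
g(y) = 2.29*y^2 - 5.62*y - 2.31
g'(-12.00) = -60.58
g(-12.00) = 394.89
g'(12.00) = 49.34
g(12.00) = 260.01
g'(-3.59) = -22.06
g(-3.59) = 47.38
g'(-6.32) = -34.57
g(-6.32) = 124.68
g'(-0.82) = -9.38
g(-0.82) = 3.84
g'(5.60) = 20.03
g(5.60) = 38.03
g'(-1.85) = -14.09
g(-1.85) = 15.92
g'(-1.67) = -13.27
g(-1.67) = 13.46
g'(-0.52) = -8.00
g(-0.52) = 1.23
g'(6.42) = 23.78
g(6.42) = 56.00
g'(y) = 4.58*y - 5.62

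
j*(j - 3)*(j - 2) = j^3 - 5*j^2 + 6*j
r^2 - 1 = (r - 1)*(r + 1)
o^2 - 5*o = o*(o - 5)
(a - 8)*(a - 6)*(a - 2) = a^3 - 16*a^2 + 76*a - 96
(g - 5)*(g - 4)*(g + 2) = g^3 - 7*g^2 + 2*g + 40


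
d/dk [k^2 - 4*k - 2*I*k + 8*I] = 2*k - 4 - 2*I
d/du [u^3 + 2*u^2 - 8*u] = 3*u^2 + 4*u - 8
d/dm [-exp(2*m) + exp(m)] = (1 - 2*exp(m))*exp(m)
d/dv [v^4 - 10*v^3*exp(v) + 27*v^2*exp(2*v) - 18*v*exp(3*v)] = -10*v^3*exp(v) + 4*v^3 + 54*v^2*exp(2*v) - 30*v^2*exp(v) - 54*v*exp(3*v) + 54*v*exp(2*v) - 18*exp(3*v)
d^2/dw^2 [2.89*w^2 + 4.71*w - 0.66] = 5.78000000000000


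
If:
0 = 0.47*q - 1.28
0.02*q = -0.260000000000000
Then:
No Solution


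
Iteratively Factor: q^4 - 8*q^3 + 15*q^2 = (q - 5)*(q^3 - 3*q^2) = (q - 5)*(q - 3)*(q^2) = q*(q - 5)*(q - 3)*(q)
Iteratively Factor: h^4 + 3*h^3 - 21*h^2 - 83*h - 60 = (h + 3)*(h^3 - 21*h - 20) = (h - 5)*(h + 3)*(h^2 + 5*h + 4) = (h - 5)*(h + 1)*(h + 3)*(h + 4)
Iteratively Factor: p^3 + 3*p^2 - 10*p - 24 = (p + 2)*(p^2 + p - 12) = (p - 3)*(p + 2)*(p + 4)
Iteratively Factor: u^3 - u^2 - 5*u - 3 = (u - 3)*(u^2 + 2*u + 1) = (u - 3)*(u + 1)*(u + 1)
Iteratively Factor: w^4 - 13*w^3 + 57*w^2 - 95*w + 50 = (w - 2)*(w^3 - 11*w^2 + 35*w - 25) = (w - 5)*(w - 2)*(w^2 - 6*w + 5) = (w - 5)*(w - 2)*(w - 1)*(w - 5)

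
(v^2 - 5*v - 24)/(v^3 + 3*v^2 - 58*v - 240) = (v + 3)/(v^2 + 11*v + 30)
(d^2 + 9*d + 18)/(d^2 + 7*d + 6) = (d + 3)/(d + 1)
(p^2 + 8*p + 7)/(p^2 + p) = (p + 7)/p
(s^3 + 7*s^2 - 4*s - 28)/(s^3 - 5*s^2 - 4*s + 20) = (s + 7)/(s - 5)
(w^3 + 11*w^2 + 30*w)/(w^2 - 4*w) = (w^2 + 11*w + 30)/(w - 4)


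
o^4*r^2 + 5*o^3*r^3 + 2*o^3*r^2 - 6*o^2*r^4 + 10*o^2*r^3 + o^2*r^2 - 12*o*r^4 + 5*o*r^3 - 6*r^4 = (o - r)*(o + 6*r)*(o*r + r)^2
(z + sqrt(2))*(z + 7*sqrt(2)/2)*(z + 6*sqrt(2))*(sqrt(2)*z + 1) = sqrt(2)*z^4 + 22*z^3 + 143*sqrt(2)*z^2/2 + 145*z + 42*sqrt(2)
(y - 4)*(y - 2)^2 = y^3 - 8*y^2 + 20*y - 16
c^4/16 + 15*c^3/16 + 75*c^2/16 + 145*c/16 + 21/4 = (c/4 + 1/4)*(c/4 + 1)*(c + 3)*(c + 7)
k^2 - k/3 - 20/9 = (k - 5/3)*(k + 4/3)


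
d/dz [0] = 0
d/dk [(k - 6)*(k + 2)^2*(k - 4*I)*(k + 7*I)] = 5*k^4 + k^3*(-8 + 12*I) + k^2*(24 - 18*I) + k*(-160 - 120*I) - 560 - 72*I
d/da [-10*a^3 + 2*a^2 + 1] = 2*a*(2 - 15*a)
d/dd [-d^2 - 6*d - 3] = -2*d - 6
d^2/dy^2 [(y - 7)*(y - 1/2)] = 2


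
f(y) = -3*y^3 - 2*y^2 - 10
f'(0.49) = -4.12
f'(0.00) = 0.00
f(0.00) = -10.00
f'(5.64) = -308.85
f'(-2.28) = -37.67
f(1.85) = -35.84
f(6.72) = -1010.71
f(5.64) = -611.84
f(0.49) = -10.83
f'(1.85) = -38.20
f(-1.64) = -2.15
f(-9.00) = 2015.00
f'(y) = -9*y^2 - 4*y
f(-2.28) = 15.16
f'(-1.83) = -22.82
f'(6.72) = -433.31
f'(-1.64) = -17.65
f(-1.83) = 1.69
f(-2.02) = 6.57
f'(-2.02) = -28.64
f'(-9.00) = -693.00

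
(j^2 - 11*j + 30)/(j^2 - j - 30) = (j - 5)/(j + 5)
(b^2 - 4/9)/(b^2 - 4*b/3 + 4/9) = (3*b + 2)/(3*b - 2)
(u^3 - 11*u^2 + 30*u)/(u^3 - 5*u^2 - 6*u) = (u - 5)/(u + 1)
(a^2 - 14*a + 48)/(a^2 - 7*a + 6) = (a - 8)/(a - 1)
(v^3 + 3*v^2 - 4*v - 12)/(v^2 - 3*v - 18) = (v^2 - 4)/(v - 6)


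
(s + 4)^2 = s^2 + 8*s + 16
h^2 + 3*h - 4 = (h - 1)*(h + 4)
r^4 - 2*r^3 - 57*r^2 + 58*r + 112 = (r - 8)*(r - 2)*(r + 1)*(r + 7)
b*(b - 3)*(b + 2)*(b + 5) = b^4 + 4*b^3 - 11*b^2 - 30*b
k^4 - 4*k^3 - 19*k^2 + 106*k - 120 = (k - 4)*(k - 3)*(k - 2)*(k + 5)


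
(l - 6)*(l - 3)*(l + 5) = l^3 - 4*l^2 - 27*l + 90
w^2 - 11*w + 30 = (w - 6)*(w - 5)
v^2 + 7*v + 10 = (v + 2)*(v + 5)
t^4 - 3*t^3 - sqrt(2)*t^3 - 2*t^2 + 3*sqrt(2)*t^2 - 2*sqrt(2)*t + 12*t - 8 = (t - 2)*(t - 1)*(t - 2*sqrt(2))*(t + sqrt(2))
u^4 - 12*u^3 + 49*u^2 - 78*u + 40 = (u - 5)*(u - 4)*(u - 2)*(u - 1)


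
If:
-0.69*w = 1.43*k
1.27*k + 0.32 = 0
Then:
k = -0.25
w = 0.52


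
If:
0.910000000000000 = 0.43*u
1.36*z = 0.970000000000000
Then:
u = 2.12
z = 0.71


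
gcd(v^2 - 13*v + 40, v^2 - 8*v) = v - 8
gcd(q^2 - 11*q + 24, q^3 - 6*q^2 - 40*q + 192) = q - 8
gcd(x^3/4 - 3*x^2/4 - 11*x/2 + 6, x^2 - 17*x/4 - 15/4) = 1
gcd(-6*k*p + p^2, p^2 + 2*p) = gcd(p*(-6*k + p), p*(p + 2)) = p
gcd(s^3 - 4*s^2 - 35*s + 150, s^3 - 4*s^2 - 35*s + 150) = s^3 - 4*s^2 - 35*s + 150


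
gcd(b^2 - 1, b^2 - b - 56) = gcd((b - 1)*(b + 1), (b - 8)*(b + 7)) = 1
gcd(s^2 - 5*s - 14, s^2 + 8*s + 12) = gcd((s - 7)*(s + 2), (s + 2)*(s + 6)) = s + 2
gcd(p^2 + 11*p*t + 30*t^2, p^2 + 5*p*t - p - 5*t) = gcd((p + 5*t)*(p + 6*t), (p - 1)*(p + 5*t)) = p + 5*t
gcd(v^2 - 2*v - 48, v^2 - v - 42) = v + 6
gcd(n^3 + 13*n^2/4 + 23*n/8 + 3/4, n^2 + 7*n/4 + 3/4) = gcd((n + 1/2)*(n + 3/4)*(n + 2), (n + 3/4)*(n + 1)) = n + 3/4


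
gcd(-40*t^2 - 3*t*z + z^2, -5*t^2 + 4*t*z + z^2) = 5*t + z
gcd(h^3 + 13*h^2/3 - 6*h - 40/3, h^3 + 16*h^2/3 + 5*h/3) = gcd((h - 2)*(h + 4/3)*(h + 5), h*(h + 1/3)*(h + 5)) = h + 5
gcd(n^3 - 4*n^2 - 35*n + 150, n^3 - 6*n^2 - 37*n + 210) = n^2 + n - 30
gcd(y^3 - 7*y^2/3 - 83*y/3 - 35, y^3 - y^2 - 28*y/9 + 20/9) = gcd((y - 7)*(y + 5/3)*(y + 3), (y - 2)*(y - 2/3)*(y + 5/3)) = y + 5/3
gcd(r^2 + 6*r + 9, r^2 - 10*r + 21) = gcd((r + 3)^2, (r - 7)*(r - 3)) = 1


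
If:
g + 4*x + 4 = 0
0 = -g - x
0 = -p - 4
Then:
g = 4/3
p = -4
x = -4/3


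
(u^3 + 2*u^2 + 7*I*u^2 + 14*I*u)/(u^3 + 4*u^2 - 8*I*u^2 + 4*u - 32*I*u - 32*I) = u*(u + 7*I)/(u^2 + 2*u*(1 - 4*I) - 16*I)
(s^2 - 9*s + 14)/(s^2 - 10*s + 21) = (s - 2)/(s - 3)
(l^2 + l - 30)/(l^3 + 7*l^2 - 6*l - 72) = (l - 5)/(l^2 + l - 12)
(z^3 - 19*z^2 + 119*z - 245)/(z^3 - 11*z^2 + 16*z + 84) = (z^2 - 12*z + 35)/(z^2 - 4*z - 12)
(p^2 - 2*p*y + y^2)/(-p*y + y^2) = (-p + y)/y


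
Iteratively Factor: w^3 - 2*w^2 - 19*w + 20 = (w - 1)*(w^2 - w - 20) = (w - 1)*(w + 4)*(w - 5)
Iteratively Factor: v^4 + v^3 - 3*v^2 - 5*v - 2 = (v - 2)*(v^3 + 3*v^2 + 3*v + 1) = (v - 2)*(v + 1)*(v^2 + 2*v + 1) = (v - 2)*(v + 1)^2*(v + 1)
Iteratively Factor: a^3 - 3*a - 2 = (a - 2)*(a^2 + 2*a + 1) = (a - 2)*(a + 1)*(a + 1)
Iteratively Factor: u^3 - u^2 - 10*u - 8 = (u - 4)*(u^2 + 3*u + 2) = (u - 4)*(u + 1)*(u + 2)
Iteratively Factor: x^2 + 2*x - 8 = (x - 2)*(x + 4)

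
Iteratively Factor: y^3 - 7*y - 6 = (y + 1)*(y^2 - y - 6) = (y - 3)*(y + 1)*(y + 2)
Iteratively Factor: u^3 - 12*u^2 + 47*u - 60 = (u - 5)*(u^2 - 7*u + 12) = (u - 5)*(u - 4)*(u - 3)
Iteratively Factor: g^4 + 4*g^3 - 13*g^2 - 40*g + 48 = (g - 3)*(g^3 + 7*g^2 + 8*g - 16) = (g - 3)*(g + 4)*(g^2 + 3*g - 4) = (g - 3)*(g + 4)^2*(g - 1)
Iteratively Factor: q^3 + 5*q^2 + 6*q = (q)*(q^2 + 5*q + 6) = q*(q + 2)*(q + 3)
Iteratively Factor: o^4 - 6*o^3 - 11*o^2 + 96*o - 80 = (o - 1)*(o^3 - 5*o^2 - 16*o + 80) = (o - 5)*(o - 1)*(o^2 - 16) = (o - 5)*(o - 1)*(o + 4)*(o - 4)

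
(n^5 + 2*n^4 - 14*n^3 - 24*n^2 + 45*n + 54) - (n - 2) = n^5 + 2*n^4 - 14*n^3 - 24*n^2 + 44*n + 56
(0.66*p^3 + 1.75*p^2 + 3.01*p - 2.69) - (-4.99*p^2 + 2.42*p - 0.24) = 0.66*p^3 + 6.74*p^2 + 0.59*p - 2.45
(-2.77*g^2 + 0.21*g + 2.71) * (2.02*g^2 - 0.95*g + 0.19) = -5.5954*g^4 + 3.0557*g^3 + 4.7484*g^2 - 2.5346*g + 0.5149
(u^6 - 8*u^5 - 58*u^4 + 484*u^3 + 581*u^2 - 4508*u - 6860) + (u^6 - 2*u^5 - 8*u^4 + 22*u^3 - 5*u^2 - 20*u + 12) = 2*u^6 - 10*u^5 - 66*u^4 + 506*u^3 + 576*u^2 - 4528*u - 6848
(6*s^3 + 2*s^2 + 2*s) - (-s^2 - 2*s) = 6*s^3 + 3*s^2 + 4*s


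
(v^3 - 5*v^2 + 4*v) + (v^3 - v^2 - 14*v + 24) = 2*v^3 - 6*v^2 - 10*v + 24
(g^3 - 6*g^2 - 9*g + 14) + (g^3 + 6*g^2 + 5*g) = 2*g^3 - 4*g + 14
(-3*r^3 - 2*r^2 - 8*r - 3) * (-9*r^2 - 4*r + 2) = 27*r^5 + 30*r^4 + 74*r^3 + 55*r^2 - 4*r - 6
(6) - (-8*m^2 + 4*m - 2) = 8*m^2 - 4*m + 8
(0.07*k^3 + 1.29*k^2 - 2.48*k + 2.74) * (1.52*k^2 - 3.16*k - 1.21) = 0.1064*k^5 + 1.7396*k^4 - 7.9307*k^3 + 10.4407*k^2 - 5.6576*k - 3.3154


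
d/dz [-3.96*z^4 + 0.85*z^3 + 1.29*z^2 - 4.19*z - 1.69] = -15.84*z^3 + 2.55*z^2 + 2.58*z - 4.19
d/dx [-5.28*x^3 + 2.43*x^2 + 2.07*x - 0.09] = -15.84*x^2 + 4.86*x + 2.07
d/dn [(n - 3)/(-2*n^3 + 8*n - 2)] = (-n^3 + 4*n + (n - 3)*(3*n^2 - 4) - 1)/(2*(n^3 - 4*n + 1)^2)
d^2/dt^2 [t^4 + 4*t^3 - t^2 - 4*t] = 12*t^2 + 24*t - 2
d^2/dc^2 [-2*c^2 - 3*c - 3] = -4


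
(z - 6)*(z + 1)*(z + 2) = z^3 - 3*z^2 - 16*z - 12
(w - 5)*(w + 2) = w^2 - 3*w - 10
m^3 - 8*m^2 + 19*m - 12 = (m - 4)*(m - 3)*(m - 1)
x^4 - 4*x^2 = x^2*(x - 2)*(x + 2)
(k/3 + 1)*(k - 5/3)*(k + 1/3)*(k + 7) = k^4/3 + 26*k^3/9 + 64*k^2/27 - 302*k/27 - 35/9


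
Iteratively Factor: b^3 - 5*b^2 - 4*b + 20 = (b + 2)*(b^2 - 7*b + 10) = (b - 2)*(b + 2)*(b - 5)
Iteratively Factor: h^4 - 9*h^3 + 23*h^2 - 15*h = (h - 1)*(h^3 - 8*h^2 + 15*h) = h*(h - 1)*(h^2 - 8*h + 15) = h*(h - 5)*(h - 1)*(h - 3)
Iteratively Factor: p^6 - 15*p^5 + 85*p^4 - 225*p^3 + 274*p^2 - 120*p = (p - 1)*(p^5 - 14*p^4 + 71*p^3 - 154*p^2 + 120*p) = (p - 2)*(p - 1)*(p^4 - 12*p^3 + 47*p^2 - 60*p) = (p - 4)*(p - 2)*(p - 1)*(p^3 - 8*p^2 + 15*p) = p*(p - 4)*(p - 2)*(p - 1)*(p^2 - 8*p + 15) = p*(p - 4)*(p - 3)*(p - 2)*(p - 1)*(p - 5)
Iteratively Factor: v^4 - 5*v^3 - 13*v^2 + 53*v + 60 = (v + 1)*(v^3 - 6*v^2 - 7*v + 60) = (v + 1)*(v + 3)*(v^2 - 9*v + 20) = (v - 5)*(v + 1)*(v + 3)*(v - 4)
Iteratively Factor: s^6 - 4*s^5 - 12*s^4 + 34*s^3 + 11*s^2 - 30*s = (s + 1)*(s^5 - 5*s^4 - 7*s^3 + 41*s^2 - 30*s) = (s - 1)*(s + 1)*(s^4 - 4*s^3 - 11*s^2 + 30*s) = s*(s - 1)*(s + 1)*(s^3 - 4*s^2 - 11*s + 30) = s*(s - 2)*(s - 1)*(s + 1)*(s^2 - 2*s - 15) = s*(s - 2)*(s - 1)*(s + 1)*(s + 3)*(s - 5)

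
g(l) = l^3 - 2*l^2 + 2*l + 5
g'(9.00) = 209.00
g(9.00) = 590.00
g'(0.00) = 2.00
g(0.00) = 5.00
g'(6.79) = 113.15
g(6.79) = 239.42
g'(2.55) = 11.31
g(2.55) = 13.68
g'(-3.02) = 41.44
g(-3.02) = -46.82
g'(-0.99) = 8.90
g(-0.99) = 0.09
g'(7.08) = 124.06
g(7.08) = 273.80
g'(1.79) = 4.45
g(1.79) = 7.91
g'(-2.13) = 24.13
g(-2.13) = -18.00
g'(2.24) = 8.09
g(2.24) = 10.68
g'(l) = 3*l^2 - 4*l + 2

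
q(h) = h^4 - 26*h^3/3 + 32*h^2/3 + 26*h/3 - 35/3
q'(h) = 4*h^3 - 26*h^2 + 64*h/3 + 26/3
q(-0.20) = -12.90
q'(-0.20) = 3.33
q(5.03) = -161.01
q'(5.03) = -32.80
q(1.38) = 1.46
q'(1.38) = -0.90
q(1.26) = 1.37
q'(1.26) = 2.27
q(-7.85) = 8567.32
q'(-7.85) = -3695.93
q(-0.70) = -9.29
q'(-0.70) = -20.38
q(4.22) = -119.31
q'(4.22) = -63.72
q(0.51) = -5.55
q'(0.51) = 13.31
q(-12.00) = 37132.33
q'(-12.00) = -10903.33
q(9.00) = 1173.33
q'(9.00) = 1010.67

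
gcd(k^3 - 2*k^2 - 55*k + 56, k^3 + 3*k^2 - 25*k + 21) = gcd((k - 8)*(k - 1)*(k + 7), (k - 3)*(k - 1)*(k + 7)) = k^2 + 6*k - 7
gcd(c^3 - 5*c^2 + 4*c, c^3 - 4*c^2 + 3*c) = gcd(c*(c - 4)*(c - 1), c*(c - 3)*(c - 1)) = c^2 - c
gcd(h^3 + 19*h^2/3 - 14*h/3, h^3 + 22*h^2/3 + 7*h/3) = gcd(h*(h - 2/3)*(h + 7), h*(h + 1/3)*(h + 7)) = h^2 + 7*h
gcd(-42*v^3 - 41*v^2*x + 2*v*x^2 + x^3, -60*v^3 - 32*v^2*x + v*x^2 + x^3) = -6*v + x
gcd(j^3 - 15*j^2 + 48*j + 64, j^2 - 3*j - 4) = j + 1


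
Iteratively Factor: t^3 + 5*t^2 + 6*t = (t + 3)*(t^2 + 2*t) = t*(t + 3)*(t + 2)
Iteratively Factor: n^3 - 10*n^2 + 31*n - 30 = (n - 2)*(n^2 - 8*n + 15) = (n - 5)*(n - 2)*(n - 3)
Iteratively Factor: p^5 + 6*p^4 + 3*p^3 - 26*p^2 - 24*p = (p - 2)*(p^4 + 8*p^3 + 19*p^2 + 12*p) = (p - 2)*(p + 3)*(p^3 + 5*p^2 + 4*p) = (p - 2)*(p + 3)*(p + 4)*(p^2 + p) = p*(p - 2)*(p + 3)*(p + 4)*(p + 1)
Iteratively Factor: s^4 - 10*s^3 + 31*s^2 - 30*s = (s - 5)*(s^3 - 5*s^2 + 6*s) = (s - 5)*(s - 3)*(s^2 - 2*s) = s*(s - 5)*(s - 3)*(s - 2)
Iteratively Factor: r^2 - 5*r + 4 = (r - 1)*(r - 4)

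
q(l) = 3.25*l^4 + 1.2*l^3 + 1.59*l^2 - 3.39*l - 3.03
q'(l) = 13.0*l^3 + 3.6*l^2 + 3.18*l - 3.39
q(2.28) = 99.56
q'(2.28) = 176.66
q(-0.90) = 2.57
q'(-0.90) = -12.81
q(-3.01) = 255.63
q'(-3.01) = -334.87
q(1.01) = -0.21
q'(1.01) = 16.89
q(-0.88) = 2.32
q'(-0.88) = -12.26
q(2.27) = 97.80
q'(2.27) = 174.44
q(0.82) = -2.61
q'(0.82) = 8.81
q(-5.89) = 3738.40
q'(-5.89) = -2553.60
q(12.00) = 69650.85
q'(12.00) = 23017.17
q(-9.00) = 20604.72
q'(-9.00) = -9217.41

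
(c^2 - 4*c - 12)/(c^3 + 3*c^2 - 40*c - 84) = 1/(c + 7)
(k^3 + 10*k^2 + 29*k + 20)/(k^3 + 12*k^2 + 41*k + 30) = (k + 4)/(k + 6)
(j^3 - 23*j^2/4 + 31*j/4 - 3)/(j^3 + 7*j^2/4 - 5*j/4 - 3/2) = (4*j^2 - 19*j + 12)/(4*j^2 + 11*j + 6)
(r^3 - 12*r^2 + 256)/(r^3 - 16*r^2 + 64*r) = (r + 4)/r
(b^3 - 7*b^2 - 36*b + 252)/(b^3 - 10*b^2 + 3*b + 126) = (b + 6)/(b + 3)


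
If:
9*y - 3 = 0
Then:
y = 1/3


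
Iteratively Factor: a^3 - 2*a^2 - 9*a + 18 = (a - 3)*(a^2 + a - 6) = (a - 3)*(a + 3)*(a - 2)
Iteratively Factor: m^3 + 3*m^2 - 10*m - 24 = (m - 3)*(m^2 + 6*m + 8) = (m - 3)*(m + 2)*(m + 4)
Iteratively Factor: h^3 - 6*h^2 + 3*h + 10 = (h - 5)*(h^2 - h - 2) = (h - 5)*(h + 1)*(h - 2)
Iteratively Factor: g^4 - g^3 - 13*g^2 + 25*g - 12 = (g - 3)*(g^3 + 2*g^2 - 7*g + 4) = (g - 3)*(g - 1)*(g^2 + 3*g - 4) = (g - 3)*(g - 1)^2*(g + 4)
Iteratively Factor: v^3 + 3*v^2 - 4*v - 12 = (v + 3)*(v^2 - 4) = (v - 2)*(v + 3)*(v + 2)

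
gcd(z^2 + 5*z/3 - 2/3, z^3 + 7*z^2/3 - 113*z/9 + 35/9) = z - 1/3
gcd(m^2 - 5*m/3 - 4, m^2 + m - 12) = m - 3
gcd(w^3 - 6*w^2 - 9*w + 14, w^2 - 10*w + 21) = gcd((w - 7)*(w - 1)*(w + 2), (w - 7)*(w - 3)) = w - 7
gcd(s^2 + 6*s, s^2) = s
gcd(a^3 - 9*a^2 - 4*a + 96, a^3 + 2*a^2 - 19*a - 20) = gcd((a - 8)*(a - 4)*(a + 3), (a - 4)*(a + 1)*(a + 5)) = a - 4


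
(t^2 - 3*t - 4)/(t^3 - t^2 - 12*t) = (t + 1)/(t*(t + 3))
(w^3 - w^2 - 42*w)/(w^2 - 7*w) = w + 6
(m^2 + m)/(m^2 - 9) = m*(m + 1)/(m^2 - 9)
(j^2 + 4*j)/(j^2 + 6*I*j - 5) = j*(j + 4)/(j^2 + 6*I*j - 5)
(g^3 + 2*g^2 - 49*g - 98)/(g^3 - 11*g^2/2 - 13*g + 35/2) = 2*(g^2 + 9*g + 14)/(2*g^2 + 3*g - 5)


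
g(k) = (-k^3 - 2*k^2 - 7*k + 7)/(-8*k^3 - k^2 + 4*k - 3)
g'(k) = (-3*k^2 - 4*k - 7)/(-8*k^3 - k^2 + 4*k - 3) + (24*k^2 + 2*k - 4)*(-k^3 - 2*k^2 - 7*k + 7)/(-8*k^3 - k^2 + 4*k - 3)^2 = (-15*k^4 - 120*k^3 + 162*k^2 + 26*k - 7)/(64*k^6 + 16*k^5 - 63*k^4 + 40*k^3 + 22*k^2 - 24*k + 9)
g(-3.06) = 0.19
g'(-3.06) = 0.08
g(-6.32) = 0.11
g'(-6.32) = 0.00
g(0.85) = 0.19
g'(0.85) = 1.85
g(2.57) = 0.30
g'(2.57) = -0.09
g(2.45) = 0.32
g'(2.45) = -0.09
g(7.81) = 0.17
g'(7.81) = -0.01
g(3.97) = 0.23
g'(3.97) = -0.03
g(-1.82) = 0.55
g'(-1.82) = 0.87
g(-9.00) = 0.11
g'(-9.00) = 0.00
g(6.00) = 0.19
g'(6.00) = -0.01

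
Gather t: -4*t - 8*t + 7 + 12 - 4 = 15 - 12*t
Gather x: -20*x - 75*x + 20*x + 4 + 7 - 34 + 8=-75*x - 15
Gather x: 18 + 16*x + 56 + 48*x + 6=64*x + 80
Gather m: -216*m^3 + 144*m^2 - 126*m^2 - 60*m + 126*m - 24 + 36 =-216*m^3 + 18*m^2 + 66*m + 12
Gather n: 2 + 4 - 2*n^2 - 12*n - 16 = -2*n^2 - 12*n - 10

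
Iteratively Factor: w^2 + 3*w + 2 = (w + 2)*(w + 1)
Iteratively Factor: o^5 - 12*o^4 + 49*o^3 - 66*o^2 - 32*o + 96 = (o - 4)*(o^4 - 8*o^3 + 17*o^2 + 2*o - 24) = (o - 4)*(o - 2)*(o^3 - 6*o^2 + 5*o + 12) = (o - 4)^2*(o - 2)*(o^2 - 2*o - 3) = (o - 4)^2*(o - 2)*(o + 1)*(o - 3)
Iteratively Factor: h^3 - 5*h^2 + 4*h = (h - 1)*(h^2 - 4*h) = (h - 4)*(h - 1)*(h)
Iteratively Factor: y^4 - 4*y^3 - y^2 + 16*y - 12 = (y - 1)*(y^3 - 3*y^2 - 4*y + 12) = (y - 1)*(y + 2)*(y^2 - 5*y + 6) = (y - 3)*(y - 1)*(y + 2)*(y - 2)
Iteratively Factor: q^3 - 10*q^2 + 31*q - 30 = (q - 5)*(q^2 - 5*q + 6) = (q - 5)*(q - 2)*(q - 3)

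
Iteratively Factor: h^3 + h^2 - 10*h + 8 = (h - 2)*(h^2 + 3*h - 4) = (h - 2)*(h + 4)*(h - 1)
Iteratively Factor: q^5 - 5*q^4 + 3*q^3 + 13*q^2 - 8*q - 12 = (q - 3)*(q^4 - 2*q^3 - 3*q^2 + 4*q + 4) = (q - 3)*(q + 1)*(q^3 - 3*q^2 + 4) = (q - 3)*(q + 1)^2*(q^2 - 4*q + 4) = (q - 3)*(q - 2)*(q + 1)^2*(q - 2)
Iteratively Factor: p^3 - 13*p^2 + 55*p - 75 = (p - 5)*(p^2 - 8*p + 15) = (p - 5)^2*(p - 3)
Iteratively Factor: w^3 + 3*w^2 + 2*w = (w)*(w^2 + 3*w + 2) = w*(w + 1)*(w + 2)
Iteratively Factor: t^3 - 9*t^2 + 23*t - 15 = (t - 1)*(t^2 - 8*t + 15) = (t - 3)*(t - 1)*(t - 5)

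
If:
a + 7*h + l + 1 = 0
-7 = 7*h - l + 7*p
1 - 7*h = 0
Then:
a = -7*p - 10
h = 1/7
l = 7*p + 8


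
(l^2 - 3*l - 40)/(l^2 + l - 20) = (l - 8)/(l - 4)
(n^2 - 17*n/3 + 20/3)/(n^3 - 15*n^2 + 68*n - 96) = (n - 5/3)/(n^2 - 11*n + 24)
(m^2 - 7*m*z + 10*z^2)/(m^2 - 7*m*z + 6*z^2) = (m^2 - 7*m*z + 10*z^2)/(m^2 - 7*m*z + 6*z^2)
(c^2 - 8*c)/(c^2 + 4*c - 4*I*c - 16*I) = c*(c - 8)/(c^2 + 4*c*(1 - I) - 16*I)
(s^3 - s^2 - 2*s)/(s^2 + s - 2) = s*(s^2 - s - 2)/(s^2 + s - 2)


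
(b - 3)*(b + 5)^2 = b^3 + 7*b^2 - 5*b - 75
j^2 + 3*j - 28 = (j - 4)*(j + 7)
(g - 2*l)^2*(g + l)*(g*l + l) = g^4*l - 3*g^3*l^2 + g^3*l - 3*g^2*l^2 + 4*g*l^4 + 4*l^4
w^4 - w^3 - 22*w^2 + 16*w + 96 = (w - 4)*(w - 3)*(w + 2)*(w + 4)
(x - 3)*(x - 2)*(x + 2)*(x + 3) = x^4 - 13*x^2 + 36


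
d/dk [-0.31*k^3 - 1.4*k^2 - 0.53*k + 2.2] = -0.93*k^2 - 2.8*k - 0.53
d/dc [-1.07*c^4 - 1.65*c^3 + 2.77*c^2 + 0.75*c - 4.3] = -4.28*c^3 - 4.95*c^2 + 5.54*c + 0.75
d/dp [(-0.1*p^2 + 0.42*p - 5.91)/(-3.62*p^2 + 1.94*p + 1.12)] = (1.3264*p^2 - 43.0124*p + 11.9358)/(13.1044*p^4 - 14.0456*p^3 - 4.3452*p^2 + 4.3456*p + 1.2544)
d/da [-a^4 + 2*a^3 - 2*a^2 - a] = -4*a^3 + 6*a^2 - 4*a - 1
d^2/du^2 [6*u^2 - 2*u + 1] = 12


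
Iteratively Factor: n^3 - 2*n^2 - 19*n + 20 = (n + 4)*(n^2 - 6*n + 5) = (n - 1)*(n + 4)*(n - 5)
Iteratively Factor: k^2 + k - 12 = (k - 3)*(k + 4)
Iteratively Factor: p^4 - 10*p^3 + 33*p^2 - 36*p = (p)*(p^3 - 10*p^2 + 33*p - 36) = p*(p - 3)*(p^2 - 7*p + 12) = p*(p - 3)^2*(p - 4)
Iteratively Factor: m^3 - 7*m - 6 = (m + 2)*(m^2 - 2*m - 3) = (m - 3)*(m + 2)*(m + 1)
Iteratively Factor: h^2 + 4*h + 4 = (h + 2)*(h + 2)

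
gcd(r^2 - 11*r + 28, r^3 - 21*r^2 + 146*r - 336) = r - 7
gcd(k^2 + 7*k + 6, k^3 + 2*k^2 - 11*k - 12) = k + 1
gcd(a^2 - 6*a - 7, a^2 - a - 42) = a - 7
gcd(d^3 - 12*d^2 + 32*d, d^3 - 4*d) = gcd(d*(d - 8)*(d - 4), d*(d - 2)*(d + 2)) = d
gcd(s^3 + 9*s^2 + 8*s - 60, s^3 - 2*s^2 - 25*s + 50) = s^2 + 3*s - 10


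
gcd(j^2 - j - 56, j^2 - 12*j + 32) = j - 8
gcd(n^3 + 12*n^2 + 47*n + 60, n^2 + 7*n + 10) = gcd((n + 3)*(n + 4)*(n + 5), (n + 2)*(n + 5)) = n + 5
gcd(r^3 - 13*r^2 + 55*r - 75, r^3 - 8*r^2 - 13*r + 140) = r - 5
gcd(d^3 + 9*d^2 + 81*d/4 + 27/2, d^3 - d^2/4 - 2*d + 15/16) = d + 3/2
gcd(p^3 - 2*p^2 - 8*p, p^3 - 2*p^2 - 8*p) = p^3 - 2*p^2 - 8*p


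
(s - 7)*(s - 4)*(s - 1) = s^3 - 12*s^2 + 39*s - 28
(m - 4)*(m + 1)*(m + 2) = m^3 - m^2 - 10*m - 8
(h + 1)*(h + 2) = h^2 + 3*h + 2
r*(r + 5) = r^2 + 5*r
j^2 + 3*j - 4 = (j - 1)*(j + 4)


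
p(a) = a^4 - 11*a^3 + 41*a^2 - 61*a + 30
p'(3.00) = -4.00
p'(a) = 4*a^3 - 33*a^2 + 82*a - 61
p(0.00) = 30.00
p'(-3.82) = -1078.76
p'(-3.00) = -712.00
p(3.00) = 0.00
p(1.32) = -1.35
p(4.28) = -6.89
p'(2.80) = -2.31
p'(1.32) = -1.06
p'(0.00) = -61.00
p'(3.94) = -5.55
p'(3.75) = -6.62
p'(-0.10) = -69.53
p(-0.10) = 36.52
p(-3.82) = 1687.42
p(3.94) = -5.68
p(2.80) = 0.63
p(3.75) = -4.51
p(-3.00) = 960.00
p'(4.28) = -0.94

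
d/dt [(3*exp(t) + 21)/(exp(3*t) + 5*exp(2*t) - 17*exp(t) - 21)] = 6*(1 - exp(t))*exp(t)/(exp(4*t) - 4*exp(3*t) - 2*exp(2*t) + 12*exp(t) + 9)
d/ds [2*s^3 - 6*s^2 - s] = 6*s^2 - 12*s - 1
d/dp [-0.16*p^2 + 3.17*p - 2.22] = 3.17 - 0.32*p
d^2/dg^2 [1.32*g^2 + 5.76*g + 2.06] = 2.64000000000000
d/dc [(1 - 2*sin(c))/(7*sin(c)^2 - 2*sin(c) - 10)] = 2*(7*sin(c)^2 - 7*sin(c) + 11)*cos(c)/(7*sin(c)^2 - 2*sin(c) - 10)^2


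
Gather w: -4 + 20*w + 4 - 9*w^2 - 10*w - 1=-9*w^2 + 10*w - 1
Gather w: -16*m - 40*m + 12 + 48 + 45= 105 - 56*m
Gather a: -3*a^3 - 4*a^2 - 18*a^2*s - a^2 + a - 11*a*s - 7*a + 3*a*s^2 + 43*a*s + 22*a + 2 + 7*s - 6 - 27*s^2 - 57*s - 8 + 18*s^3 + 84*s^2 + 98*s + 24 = -3*a^3 + a^2*(-18*s - 5) + a*(3*s^2 + 32*s + 16) + 18*s^3 + 57*s^2 + 48*s + 12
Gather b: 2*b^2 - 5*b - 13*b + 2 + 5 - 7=2*b^2 - 18*b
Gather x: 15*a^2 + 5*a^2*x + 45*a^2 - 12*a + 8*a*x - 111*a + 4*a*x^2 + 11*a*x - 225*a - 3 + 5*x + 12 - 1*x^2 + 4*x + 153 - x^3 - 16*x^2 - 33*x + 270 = 60*a^2 - 348*a - x^3 + x^2*(4*a - 17) + x*(5*a^2 + 19*a - 24) + 432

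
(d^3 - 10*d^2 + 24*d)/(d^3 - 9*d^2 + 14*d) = (d^2 - 10*d + 24)/(d^2 - 9*d + 14)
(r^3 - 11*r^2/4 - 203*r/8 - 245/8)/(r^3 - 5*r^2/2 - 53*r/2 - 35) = (r + 7/4)/(r + 2)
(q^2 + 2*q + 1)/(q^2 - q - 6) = (q^2 + 2*q + 1)/(q^2 - q - 6)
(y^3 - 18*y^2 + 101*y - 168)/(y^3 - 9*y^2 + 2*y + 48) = (y - 7)/(y + 2)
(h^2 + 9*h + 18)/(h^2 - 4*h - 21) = (h + 6)/(h - 7)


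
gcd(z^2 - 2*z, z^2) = z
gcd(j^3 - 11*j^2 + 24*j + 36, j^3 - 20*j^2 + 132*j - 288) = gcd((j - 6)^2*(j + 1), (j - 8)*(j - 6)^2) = j^2 - 12*j + 36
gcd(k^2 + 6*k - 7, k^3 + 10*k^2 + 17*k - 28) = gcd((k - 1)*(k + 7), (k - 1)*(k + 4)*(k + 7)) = k^2 + 6*k - 7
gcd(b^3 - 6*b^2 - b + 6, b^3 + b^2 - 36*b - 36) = b^2 - 5*b - 6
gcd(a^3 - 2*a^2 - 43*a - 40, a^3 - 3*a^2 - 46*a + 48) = a - 8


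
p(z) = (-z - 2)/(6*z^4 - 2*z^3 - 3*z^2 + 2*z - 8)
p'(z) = (-z - 2)*(-24*z^3 + 6*z^2 + 6*z - 2)/(6*z^4 - 2*z^3 - 3*z^2 + 2*z - 8)^2 - 1/(6*z^4 - 2*z^3 - 3*z^2 + 2*z - 8)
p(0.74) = 0.38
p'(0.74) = 0.35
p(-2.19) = 0.00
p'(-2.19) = -0.00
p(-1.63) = -0.01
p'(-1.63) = -0.07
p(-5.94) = 0.00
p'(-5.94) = 0.00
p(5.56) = -0.00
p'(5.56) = 0.00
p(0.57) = 0.34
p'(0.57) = 0.18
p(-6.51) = 0.00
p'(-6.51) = 0.00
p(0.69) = 0.37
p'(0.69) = 0.28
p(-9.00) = 0.00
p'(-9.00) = 0.00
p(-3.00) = 0.00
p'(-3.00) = 0.00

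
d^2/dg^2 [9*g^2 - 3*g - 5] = 18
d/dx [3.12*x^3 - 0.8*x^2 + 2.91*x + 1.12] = 9.36*x^2 - 1.6*x + 2.91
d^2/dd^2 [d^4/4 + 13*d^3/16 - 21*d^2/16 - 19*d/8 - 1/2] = 3*d^2 + 39*d/8 - 21/8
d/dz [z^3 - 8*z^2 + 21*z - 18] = 3*z^2 - 16*z + 21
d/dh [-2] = 0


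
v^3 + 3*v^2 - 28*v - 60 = (v - 5)*(v + 2)*(v + 6)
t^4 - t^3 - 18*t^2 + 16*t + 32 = (t - 4)*(t - 2)*(t + 1)*(t + 4)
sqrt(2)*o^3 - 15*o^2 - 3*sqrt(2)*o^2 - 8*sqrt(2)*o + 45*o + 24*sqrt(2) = (o - 3)*(o - 8*sqrt(2))*(sqrt(2)*o + 1)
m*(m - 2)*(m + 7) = m^3 + 5*m^2 - 14*m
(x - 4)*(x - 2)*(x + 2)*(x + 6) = x^4 + 2*x^3 - 28*x^2 - 8*x + 96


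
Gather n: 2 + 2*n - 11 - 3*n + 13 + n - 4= 0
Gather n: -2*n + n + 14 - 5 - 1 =8 - n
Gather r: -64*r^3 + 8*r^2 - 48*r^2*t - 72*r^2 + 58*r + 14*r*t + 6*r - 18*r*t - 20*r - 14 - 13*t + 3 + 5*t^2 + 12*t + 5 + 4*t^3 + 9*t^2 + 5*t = -64*r^3 + r^2*(-48*t - 64) + r*(44 - 4*t) + 4*t^3 + 14*t^2 + 4*t - 6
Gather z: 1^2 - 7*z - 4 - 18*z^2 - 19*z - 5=-18*z^2 - 26*z - 8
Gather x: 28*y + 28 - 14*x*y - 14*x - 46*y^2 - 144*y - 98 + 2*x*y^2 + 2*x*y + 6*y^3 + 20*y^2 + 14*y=x*(2*y^2 - 12*y - 14) + 6*y^3 - 26*y^2 - 102*y - 70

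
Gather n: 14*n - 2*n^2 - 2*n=-2*n^2 + 12*n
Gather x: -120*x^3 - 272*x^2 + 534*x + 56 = -120*x^3 - 272*x^2 + 534*x + 56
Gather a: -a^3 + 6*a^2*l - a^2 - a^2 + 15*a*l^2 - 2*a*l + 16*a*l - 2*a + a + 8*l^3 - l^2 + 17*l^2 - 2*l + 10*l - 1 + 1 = -a^3 + a^2*(6*l - 2) + a*(15*l^2 + 14*l - 1) + 8*l^3 + 16*l^2 + 8*l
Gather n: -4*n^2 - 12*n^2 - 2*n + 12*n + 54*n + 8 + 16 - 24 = -16*n^2 + 64*n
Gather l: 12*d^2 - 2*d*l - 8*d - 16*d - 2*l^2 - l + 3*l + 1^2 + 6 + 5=12*d^2 - 24*d - 2*l^2 + l*(2 - 2*d) + 12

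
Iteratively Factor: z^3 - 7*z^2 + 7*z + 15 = (z + 1)*(z^2 - 8*z + 15) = (z - 3)*(z + 1)*(z - 5)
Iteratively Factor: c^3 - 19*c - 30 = (c + 3)*(c^2 - 3*c - 10) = (c + 2)*(c + 3)*(c - 5)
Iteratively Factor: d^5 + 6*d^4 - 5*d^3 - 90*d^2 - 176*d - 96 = (d + 3)*(d^4 + 3*d^3 - 14*d^2 - 48*d - 32) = (d + 1)*(d + 3)*(d^3 + 2*d^2 - 16*d - 32) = (d + 1)*(d + 2)*(d + 3)*(d^2 - 16) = (d + 1)*(d + 2)*(d + 3)*(d + 4)*(d - 4)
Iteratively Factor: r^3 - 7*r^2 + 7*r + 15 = (r - 5)*(r^2 - 2*r - 3) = (r - 5)*(r - 3)*(r + 1)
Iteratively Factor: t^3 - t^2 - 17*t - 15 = (t - 5)*(t^2 + 4*t + 3) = (t - 5)*(t + 1)*(t + 3)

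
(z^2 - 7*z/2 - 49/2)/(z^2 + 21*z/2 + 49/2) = (z - 7)/(z + 7)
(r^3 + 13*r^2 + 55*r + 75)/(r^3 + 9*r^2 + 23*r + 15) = (r + 5)/(r + 1)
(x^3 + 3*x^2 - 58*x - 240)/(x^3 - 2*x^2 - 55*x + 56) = (x^2 + 11*x + 30)/(x^2 + 6*x - 7)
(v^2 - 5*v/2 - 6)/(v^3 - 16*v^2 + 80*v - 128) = (v + 3/2)/(v^2 - 12*v + 32)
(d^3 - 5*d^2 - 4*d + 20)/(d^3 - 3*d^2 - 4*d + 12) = (d - 5)/(d - 3)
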